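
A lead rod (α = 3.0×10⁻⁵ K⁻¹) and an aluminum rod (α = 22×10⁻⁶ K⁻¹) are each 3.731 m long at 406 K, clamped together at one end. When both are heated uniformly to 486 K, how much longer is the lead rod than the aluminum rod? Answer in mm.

ΔT = 80 K
lead: ΔL = 3.0×10⁻⁵ × 3.731 m × 80 = 8.9544×10⁻³ m = 8.9544 mm
aluminum: ΔL = 22×10⁻⁶ × 3.731 m × 80 = 6.5666×10⁻³ m = 6.5666 mm
difference = 8.9544 − 6.5666 = 2.3878 mm

2.39 mm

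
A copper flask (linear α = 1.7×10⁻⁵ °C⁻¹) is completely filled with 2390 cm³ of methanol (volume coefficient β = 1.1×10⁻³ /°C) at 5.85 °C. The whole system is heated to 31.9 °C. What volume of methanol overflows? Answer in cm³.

65.3 cm³

The flask also expands: β_container ≈ 3α = 5.1×10⁻⁵ /K
Net overflow = V₀(β_liq − 3α_cont)ΔT
β − 3α = 1.10×10⁻³ − 5.1×10⁻⁵ = 1.049×10⁻³ /K; ΔT = 26.05 K
ΔV = 2390 × 1.049×10⁻³ × 26.05 = 65.3 cm³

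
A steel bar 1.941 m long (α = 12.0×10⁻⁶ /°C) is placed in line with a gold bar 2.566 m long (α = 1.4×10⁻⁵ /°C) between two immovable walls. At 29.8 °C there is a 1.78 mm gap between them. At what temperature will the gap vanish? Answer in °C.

α₁L₁ = 2.3292×10⁻⁵ m/K, α₂L₂ = 3.5924×10⁻⁵ m/K → total 5.9216×10⁻⁵ m/K
ΔT = g/(α₁L₁+α₂L₂) = 1.78×10⁻³ / 5.9216×10⁻⁵ = 30.059 K
T = 29.8 + 30.059 = 59.859 °C

T = 59.9 °C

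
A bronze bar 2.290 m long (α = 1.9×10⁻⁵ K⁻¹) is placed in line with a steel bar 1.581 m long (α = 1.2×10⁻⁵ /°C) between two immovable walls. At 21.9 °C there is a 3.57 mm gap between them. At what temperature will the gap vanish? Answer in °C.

T = 79.0 °C

α₁L₁ = 4.351×10⁻⁵ m/K, α₂L₂ = 1.8972×10⁻⁵ m/K → total 6.2482×10⁻⁵ m/K
ΔT = g/(α₁L₁+α₂L₂) = 3.57×10⁻³ / 6.2482×10⁻⁵ = 57.136 K
T = 21.9 + 57.136 = 79.036 °C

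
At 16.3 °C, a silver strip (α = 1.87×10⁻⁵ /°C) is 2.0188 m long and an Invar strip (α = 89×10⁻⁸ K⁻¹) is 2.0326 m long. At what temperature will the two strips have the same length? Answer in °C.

T = 400.2 °C

Equal length when α₁L₁ΔT − α₂L₂ΔT = L₂ − L₁ = 1.38×10⁻² m
α₁L₁ = 3.775156×10⁻⁵, α₂L₂ = 1.809014×10⁻⁶ → Δ(αL) = 3.5942546×10⁻⁵ m/K
ΔT = 1.38×10⁻² / 3.5942546×10⁻⁵ = 383.946 K, so T = 16.3 + 383.946 = 400.246 °C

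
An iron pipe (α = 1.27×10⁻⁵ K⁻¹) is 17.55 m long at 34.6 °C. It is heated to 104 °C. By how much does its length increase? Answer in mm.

ΔL = 15.5 mm

|ΔT| = |104 − 34.6| = 69.4 K
ΔL = αL₀ΔT = (1.27×10⁻⁵)(17.55)(69.4) = 1.55×10⁻² m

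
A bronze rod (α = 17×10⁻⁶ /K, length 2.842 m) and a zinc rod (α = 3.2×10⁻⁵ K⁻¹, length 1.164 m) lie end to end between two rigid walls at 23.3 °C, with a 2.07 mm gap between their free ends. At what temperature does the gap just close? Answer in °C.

Gap closes when ΔL₁ + ΔL₂ = 2.07 mm = 2.07×10⁻³ m
(α₁L₁ + α₂L₂)ΔT = g
α₁L₁ + α₂L₂ = 17×10⁻⁶×2.842 + 3.2×10⁻⁵×1.164 = 8.5562×10⁻⁵ m/K
ΔT = 2.07×10⁻³ / 8.5562×10⁻⁵ = 24.193 K
T = 23.3 + 24.193 = 47.493 °C

T = 47.5 °C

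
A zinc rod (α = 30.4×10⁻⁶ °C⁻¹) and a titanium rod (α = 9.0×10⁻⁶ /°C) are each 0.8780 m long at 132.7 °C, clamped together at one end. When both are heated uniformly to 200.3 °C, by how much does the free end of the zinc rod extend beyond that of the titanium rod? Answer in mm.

ΔT = 67.6 K
zinc: ΔL = 30.4×10⁻⁶ × 0.8780 m × 67.6 = 1.8043×10⁻³ m = 1.8043 mm
titanium: ΔL = 9.0×10⁻⁶ × 0.8780 m × 67.6 = 5.3418×10⁻⁴ m = 0.53418 mm
difference = 1.8043 − 0.53418 = 1.27012 mm

1.27 mm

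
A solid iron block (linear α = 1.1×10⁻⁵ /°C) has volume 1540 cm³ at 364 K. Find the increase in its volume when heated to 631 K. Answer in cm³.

Isotropic solid: β ≈ 3α = 3.3×10⁻⁵ /K; ΔT = 267 K
ΔV = 3αV₀ΔT = 3(1.1×10⁻⁵)(1540)(267) = 13.6 cm³

ΔV = 13.6 cm³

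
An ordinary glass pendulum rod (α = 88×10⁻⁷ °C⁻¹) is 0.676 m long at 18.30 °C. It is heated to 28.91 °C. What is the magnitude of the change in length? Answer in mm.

|ΔT| = |28.91 − 18.30| = 10.61 K
ΔL = αL₀ΔT = (88×10⁻⁷)(0.676)(10.61) = 6.31×10⁻⁵ m

ΔL = 0.0631 mm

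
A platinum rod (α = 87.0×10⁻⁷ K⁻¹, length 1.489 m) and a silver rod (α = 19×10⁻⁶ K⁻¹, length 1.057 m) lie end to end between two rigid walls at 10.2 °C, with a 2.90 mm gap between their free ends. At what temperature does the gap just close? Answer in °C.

Gap closes when ΔL₁ + ΔL₂ = 2.90 mm = 2.90×10⁻³ m
(α₁L₁ + α₂L₂)ΔT = g
α₁L₁ + α₂L₂ = 87.0×10⁻⁷×1.489 + 19×10⁻⁶×1.057 = 3.30373×10⁻⁵ m/K
ΔT = 2.90×10⁻³ / 3.30373×10⁻⁵ = 87.780 K
T = 10.2 + 87.780 = 97.980 °C

T = 98.0 °C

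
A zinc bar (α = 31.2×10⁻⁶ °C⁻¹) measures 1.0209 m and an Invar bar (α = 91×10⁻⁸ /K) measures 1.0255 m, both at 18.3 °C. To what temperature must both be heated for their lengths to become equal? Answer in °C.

T = 167.1 °C

L₁(1 + α₁ΔT) = L₂(1 + α₂ΔT) ⇒ ΔT = (L₂ − L₁)/(α₁L₁ − α₂L₂)
L₂ − L₁ = 1.0255 − 1.0209 = 4.60×10⁻³ m
α₁L₁ − α₂L₂ = 31.2×10⁻⁶×1.0209 − 91×10⁻⁸×1.0255 = 3.0918875×10⁻⁵ m/K
ΔT = 4.60×10⁻³ / 3.0918875×10⁻⁵ = 148.776 K
T = 18.3 + 148.776 = 167.076 °C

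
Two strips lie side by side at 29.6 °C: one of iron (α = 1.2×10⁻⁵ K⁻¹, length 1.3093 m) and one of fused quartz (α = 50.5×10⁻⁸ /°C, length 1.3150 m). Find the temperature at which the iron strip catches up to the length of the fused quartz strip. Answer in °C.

Equal length when α₁L₁ΔT − α₂L₂ΔT = L₂ − L₁ = 5.70×10⁻³ m
α₁L₁ = 1.57116×10⁻⁵, α₂L₂ = 6.64075×10⁻⁷ → Δ(αL) = 1.5047525×10⁻⁵ m/K
ΔT = 5.70×10⁻³ / 1.5047525×10⁻⁵ = 378.800 K, so T = 29.6 + 378.800 = 408.400 °C

T = 408.4 °C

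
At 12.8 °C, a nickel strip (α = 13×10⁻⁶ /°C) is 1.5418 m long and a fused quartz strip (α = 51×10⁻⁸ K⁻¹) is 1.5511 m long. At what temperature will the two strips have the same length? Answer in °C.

T = 495.9 °C

L₁(1 + α₁ΔT) = L₂(1 + α₂ΔT) ⇒ ΔT = (L₂ − L₁)/(α₁L₁ − α₂L₂)
L₂ − L₁ = 1.5511 − 1.5418 = 9.30×10⁻³ m
α₁L₁ − α₂L₂ = 13×10⁻⁶×1.5418 − 51×10⁻⁸×1.5511 = 1.9252339×10⁻⁵ m/K
ΔT = 9.30×10⁻³ / 1.9252339×10⁻⁵ = 483.058 K
T = 12.8 + 483.058 = 495.858 °C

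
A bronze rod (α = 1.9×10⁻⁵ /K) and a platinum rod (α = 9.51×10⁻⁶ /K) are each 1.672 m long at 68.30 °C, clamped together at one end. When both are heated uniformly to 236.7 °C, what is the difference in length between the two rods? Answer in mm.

ΔT = 168.40 K
bronze: ΔL = 1.9×10⁻⁵ × 1.672 m × 168.40 = 5.3497×10⁻³ m = 5.3497 mm
platinum: ΔL = 9.51×10⁻⁶ × 1.672 m × 168.40 = 2.6777×10⁻³ m = 2.6777 mm
difference = 5.3497 − 2.6777 = 2.6720 mm

2.67 mm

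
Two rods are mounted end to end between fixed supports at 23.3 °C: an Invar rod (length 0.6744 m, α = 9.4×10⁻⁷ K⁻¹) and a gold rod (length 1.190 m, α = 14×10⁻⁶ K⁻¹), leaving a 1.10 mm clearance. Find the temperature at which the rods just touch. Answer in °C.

T = 86.9 °C

α₁L₁ = 6.33936×10⁻⁷ m/K, α₂L₂ = 1.666×10⁻⁵ m/K → total 1.7293936×10⁻⁵ m/K
ΔT = g/(α₁L₁+α₂L₂) = 1.10×10⁻³ / 1.7293936×10⁻⁵ = 63.606 K
T = 23.3 + 63.606 = 86.906 °C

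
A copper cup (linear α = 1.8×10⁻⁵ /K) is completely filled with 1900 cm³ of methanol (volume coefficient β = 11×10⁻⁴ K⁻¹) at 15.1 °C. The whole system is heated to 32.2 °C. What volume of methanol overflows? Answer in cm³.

The cup also expands: β_container ≈ 3α = 5.4×10⁻⁵ /K
Net overflow = V₀(β_liq − 3α_cont)ΔT
β − 3α = 1.10×10⁻³ − 5.4×10⁻⁵ = 1.046×10⁻³ /K; ΔT = 17.1 K
ΔV = 1900 × 1.046×10⁻³ × 17.1 = 34.0 cm³

34.0 cm³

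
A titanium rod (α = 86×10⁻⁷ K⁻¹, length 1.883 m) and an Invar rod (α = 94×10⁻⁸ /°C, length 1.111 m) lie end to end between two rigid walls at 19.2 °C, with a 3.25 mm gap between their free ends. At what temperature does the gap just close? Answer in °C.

Gap closes when ΔL₁ + ΔL₂ = 3.25 mm = 3.25×10⁻³ m
(α₁L₁ + α₂L₂)ΔT = g
α₁L₁ + α₂L₂ = 86×10⁻⁷×1.883 + 94×10⁻⁸×1.111 = 1.723814×10⁻⁵ m/K
ΔT = 3.25×10⁻³ / 1.723814×10⁻⁵ = 188.54 K
T = 19.2 + 188.54 = 207.74 °C

T = 208 °C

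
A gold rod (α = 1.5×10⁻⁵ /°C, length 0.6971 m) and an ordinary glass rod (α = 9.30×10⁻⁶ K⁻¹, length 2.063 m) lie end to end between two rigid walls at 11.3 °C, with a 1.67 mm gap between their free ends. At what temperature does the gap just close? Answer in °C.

T = 67.6 °C

α₁L₁ = 1.04565×10⁻⁵ m/K, α₂L₂ = 1.91859×10⁻⁵ m/K → total 2.96424×10⁻⁵ m/K
ΔT = g/(α₁L₁+α₂L₂) = 1.67×10⁻³ / 2.96424×10⁻⁵ = 56.338 K
T = 11.3 + 56.338 = 67.638 °C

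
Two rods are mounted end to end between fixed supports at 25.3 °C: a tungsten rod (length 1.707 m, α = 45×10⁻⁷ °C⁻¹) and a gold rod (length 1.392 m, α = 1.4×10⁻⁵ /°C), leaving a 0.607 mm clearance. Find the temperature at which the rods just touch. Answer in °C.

α₁L₁ = 7.6815×10⁻⁶ m/K, α₂L₂ = 1.9488×10⁻⁵ m/K → total 2.71695×10⁻⁵ m/K
ΔT = g/(α₁L₁+α₂L₂) = 6.07×10⁻⁴ / 2.71695×10⁻⁵ = 22.341 K
T = 25.3 + 22.341 = 47.641 °C

T = 47.6 °C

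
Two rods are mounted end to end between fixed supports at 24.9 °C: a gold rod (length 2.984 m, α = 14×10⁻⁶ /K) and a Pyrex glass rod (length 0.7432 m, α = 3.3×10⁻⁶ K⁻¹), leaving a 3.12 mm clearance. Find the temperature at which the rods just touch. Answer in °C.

Gap closes when ΔL₁ + ΔL₂ = 3.12 mm = 3.12×10⁻³ m
(α₁L₁ + α₂L₂)ΔT = g
α₁L₁ + α₂L₂ = 14×10⁻⁶×2.984 + 3.3×10⁻⁶×0.7432 = 4.422856×10⁻⁵ m/K
ΔT = 3.12×10⁻³ / 4.422856×10⁻⁵ = 70.543 K
T = 24.9 + 70.543 = 95.443 °C

T = 95.4 °C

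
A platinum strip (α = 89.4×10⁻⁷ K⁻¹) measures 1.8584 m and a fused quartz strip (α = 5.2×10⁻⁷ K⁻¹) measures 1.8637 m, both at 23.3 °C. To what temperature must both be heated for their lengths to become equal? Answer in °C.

L₁(1 + α₁ΔT) = L₂(1 + α₂ΔT) ⇒ ΔT = (L₂ − L₁)/(α₁L₁ − α₂L₂)
L₂ − L₁ = 1.8637 − 1.8584 = 5.30×10⁻³ m
α₁L₁ − α₂L₂ = 89.4×10⁻⁷×1.8584 − 5.2×10⁻⁷×1.8637 = 1.5644972×10⁻⁵ m/K
ΔT = 5.30×10⁻³ / 1.5644972×10⁻⁵ = 338.767 K
T = 23.3 + 338.767 = 362.067 °C

T = 362.1 °C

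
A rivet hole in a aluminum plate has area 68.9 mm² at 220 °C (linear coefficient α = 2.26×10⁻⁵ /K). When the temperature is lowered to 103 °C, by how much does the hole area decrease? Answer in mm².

Area coefficient ≈ 2α; |ΔT| = 117 K
ΔA = 2αA₀ΔT = 2(2.26×10⁻⁵)(68.9)(117) = 0.364 mm²

ΔA = 0.364 mm²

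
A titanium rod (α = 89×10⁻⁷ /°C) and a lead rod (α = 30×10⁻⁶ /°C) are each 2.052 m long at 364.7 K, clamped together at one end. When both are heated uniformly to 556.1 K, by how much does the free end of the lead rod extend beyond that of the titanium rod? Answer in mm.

ΔT = 191.4 K
titanium: ΔL = 89×10⁻⁷ × 2.052 m × 191.4 = 3.4955×10⁻³ m = 3.4955 mm
lead: ΔL = 30×10⁻⁶ × 2.052 m × 191.4 = 1.1783×10⁻² m = 11.783 mm
difference = 11.783 − 3.4955 = 8.2875 mm

8.29 mm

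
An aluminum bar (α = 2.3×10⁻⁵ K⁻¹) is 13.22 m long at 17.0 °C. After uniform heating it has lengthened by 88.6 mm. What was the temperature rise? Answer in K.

ΔT = 291 K

ΔL = αL₀ΔT ⇒ ΔT = ΔL / (αL₀)
ΔT = 88.6×10⁻³ m / (2.3×10⁻⁵ × 13.22 m) = 291.39 K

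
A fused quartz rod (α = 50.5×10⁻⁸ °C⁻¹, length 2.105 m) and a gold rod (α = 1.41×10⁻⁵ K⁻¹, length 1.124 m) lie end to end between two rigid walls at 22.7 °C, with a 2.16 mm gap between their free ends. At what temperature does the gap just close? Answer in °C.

Gap closes when ΔL₁ + ΔL₂ = 2.16 mm = 2.16×10⁻³ m
(α₁L₁ + α₂L₂)ΔT = g
α₁L₁ + α₂L₂ = 50.5×10⁻⁸×2.105 + 1.41×10⁻⁵×1.124 = 1.6911425×10⁻⁵ m/K
ΔT = 2.16×10⁻³ / 1.6911425×10⁻⁵ = 127.72 K
T = 22.7 + 127.72 = 150.42 °C

T = 150 °C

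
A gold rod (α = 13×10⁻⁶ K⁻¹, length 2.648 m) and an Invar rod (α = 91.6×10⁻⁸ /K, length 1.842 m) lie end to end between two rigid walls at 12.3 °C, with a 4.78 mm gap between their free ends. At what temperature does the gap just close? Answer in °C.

Gap closes when ΔL₁ + ΔL₂ = 4.78 mm = 4.78×10⁻³ m
(α₁L₁ + α₂L₂)ΔT = g
α₁L₁ + α₂L₂ = 13×10⁻⁶×2.648 + 91.6×10⁻⁸×1.842 = 3.6111272×10⁻⁵ m/K
ΔT = 4.78×10⁻³ / 3.6111272×10⁻⁵ = 132.37 K
T = 12.3 + 132.37 = 144.67 °C

T = 145 °C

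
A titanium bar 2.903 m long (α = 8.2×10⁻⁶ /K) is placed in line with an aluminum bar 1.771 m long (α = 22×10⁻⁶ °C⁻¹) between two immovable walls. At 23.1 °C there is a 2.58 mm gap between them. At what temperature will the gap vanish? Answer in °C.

T = 64.2 °C

Gap closes when ΔL₁ + ΔL₂ = 2.58 mm = 2.58×10⁻³ m
(α₁L₁ + α₂L₂)ΔT = g
α₁L₁ + α₂L₂ = 8.2×10⁻⁶×2.903 + 22×10⁻⁶×1.771 = 6.27666×10⁻⁵ m/K
ΔT = 2.58×10⁻³ / 6.27666×10⁻⁵ = 41.105 K
T = 23.1 + 41.105 = 64.205 °C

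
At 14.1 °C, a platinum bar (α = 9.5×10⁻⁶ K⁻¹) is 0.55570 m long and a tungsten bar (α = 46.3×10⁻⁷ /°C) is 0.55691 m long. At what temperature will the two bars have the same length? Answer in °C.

T = 462.1 °C

Equal length when α₁L₁ΔT − α₂L₂ΔT = L₂ − L₁ = 1.21×10⁻³ m
α₁L₁ = 5.27915×10⁻⁶, α₂L₂ = 2.5784933×10⁻⁶ → Δ(αL) = 2.7006567×10⁻⁶ m/K
ΔT = 1.21×10⁻³ / 2.7006567×10⁻⁶ = 448.039 K, so T = 14.1 + 448.039 = 462.139 °C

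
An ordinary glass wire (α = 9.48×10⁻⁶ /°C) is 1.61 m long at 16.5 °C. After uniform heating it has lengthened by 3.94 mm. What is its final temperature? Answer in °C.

T = 275 °C

ΔL = αL₀ΔT ⇒ ΔT = ΔL / (αL₀)
ΔT = 3.94×10⁻³ m / (9.48×10⁻⁶ × 1.61 m) = 258.14 K
T = 16.5 + 258.14 = 274.64 °C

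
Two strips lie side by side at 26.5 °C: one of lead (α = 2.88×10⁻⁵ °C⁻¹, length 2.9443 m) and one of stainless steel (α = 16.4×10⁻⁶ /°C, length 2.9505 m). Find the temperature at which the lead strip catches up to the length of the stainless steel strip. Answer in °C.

L₁(1 + α₁ΔT) = L₂(1 + α₂ΔT) ⇒ ΔT = (L₂ − L₁)/(α₁L₁ − α₂L₂)
L₂ − L₁ = 2.9505 − 2.9443 = 6.20×10⁻³ m
α₁L₁ − α₂L₂ = 2.88×10⁻⁵×2.9443 − 16.4×10⁻⁶×2.9505 = 3.640764×10⁻⁵ m/K
ΔT = 6.20×10⁻³ / 3.640764×10⁻⁵ = 170.294 K
T = 26.5 + 170.294 = 196.794 °C

T = 196.8 °C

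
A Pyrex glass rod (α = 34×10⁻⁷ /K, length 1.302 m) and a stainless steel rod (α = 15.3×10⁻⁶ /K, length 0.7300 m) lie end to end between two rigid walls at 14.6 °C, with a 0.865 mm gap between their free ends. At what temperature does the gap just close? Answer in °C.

α₁L₁ = 4.4268×10⁻⁶ m/K, α₂L₂ = 1.1169×10⁻⁵ m/K → total 1.55958×10⁻⁵ m/K
ΔT = g/(α₁L₁+α₂L₂) = 8.65×10⁻⁴ / 1.55958×10⁻⁵ = 55.464 K
T = 14.6 + 55.464 = 70.064 °C

T = 70.1 °C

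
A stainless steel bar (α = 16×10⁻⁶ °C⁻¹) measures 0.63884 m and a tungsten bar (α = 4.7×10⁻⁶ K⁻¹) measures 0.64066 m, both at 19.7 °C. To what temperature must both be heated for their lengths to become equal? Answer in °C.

T = 272.1 °C

L₁(1 + α₁ΔT) = L₂(1 + α₂ΔT) ⇒ ΔT = (L₂ − L₁)/(α₁L₁ − α₂L₂)
L₂ − L₁ = 0.64066 − 0.63884 = 1.82×10⁻³ m
α₁L₁ − α₂L₂ = 16×10⁻⁶×0.63884 − 4.7×10⁻⁶×0.64066 = 7.210338×10⁻⁶ m/K
ΔT = 1.82×10⁻³ / 7.210338×10⁻⁶ = 252.415 K
T = 19.7 + 252.415 = 272.115 °C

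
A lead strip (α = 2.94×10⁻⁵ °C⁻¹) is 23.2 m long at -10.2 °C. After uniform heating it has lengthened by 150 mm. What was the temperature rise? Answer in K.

ΔT = 220 K

ΔL = αL₀ΔT ⇒ ΔT = ΔL / (αL₀)
ΔT = 150×10⁻³ m / (2.94×10⁻⁵ × 23.2 m) = 219.92 K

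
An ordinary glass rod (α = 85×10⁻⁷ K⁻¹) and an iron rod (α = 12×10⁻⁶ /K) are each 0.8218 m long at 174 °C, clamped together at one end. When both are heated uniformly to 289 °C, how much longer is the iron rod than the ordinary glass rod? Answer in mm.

ΔT = 115 K
ordinary glass: ΔL = 85×10⁻⁷ × 0.8218 m × 115 = 8.0331×10⁻⁴ m = 0.80331 mm
iron: ΔL = 12×10⁻⁶ × 0.8218 m × 115 = 1.1341×10⁻³ m = 1.1341 mm
difference = 1.1341 − 0.80331 = 0.33079 mm

0.331 mm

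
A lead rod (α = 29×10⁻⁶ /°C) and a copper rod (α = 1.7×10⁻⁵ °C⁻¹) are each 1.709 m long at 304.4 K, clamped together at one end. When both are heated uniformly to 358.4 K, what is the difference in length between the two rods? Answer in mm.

1.11 mm

ΔT = 54.0 K
lead: ΔL = 29×10⁻⁶ × 1.709 m × 54.0 = 2.6763×10⁻³ m = 2.6763 mm
copper: ΔL = 1.7×10⁻⁵ × 1.709 m × 54.0 = 1.5689×10⁻³ m = 1.5689 mm
difference = 2.6763 − 1.5689 = 1.1074 mm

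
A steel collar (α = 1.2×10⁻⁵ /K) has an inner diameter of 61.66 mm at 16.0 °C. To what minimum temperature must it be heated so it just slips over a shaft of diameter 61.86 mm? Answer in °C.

Required Δd = 61.86 − 61.66 = 0.20 mm
Δd = αd₀ΔT ⇒ ΔT = Δd/(αd₀) = 0.20 / (1.2×10⁻⁵ × 61.66) = 270.30 K
T_min = 16.0 + 270.30 = 286.30 °C

T = 286 °C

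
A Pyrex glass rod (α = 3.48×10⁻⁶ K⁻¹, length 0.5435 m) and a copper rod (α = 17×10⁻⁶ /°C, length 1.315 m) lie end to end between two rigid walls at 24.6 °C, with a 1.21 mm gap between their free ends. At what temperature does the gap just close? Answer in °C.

α₁L₁ = 1.89138×10⁻⁶ m/K, α₂L₂ = 2.2355×10⁻⁵ m/K → total 2.424638×10⁻⁵ m/K
ΔT = g/(α₁L₁+α₂L₂) = 1.21×10⁻³ / 2.424638×10⁻⁵ = 49.904 K
T = 24.6 + 49.904 = 74.504 °C

T = 74.5 °C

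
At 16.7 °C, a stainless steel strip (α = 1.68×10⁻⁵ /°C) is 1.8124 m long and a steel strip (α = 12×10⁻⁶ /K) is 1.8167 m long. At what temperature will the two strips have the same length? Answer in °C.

T = 513.9 °C

L₁(1 + α₁ΔT) = L₂(1 + α₂ΔT) ⇒ ΔT = (L₂ − L₁)/(α₁L₁ − α₂L₂)
L₂ − L₁ = 1.8167 − 1.8124 = 4.30×10⁻³ m
α₁L₁ − α₂L₂ = 1.68×10⁻⁵×1.8124 − 12×10⁻⁶×1.8167 = 8.64792×10⁻⁶ m/K
ΔT = 4.30×10⁻³ / 8.64792×10⁻⁶ = 497.229 K
T = 16.7 + 497.229 = 513.929 °C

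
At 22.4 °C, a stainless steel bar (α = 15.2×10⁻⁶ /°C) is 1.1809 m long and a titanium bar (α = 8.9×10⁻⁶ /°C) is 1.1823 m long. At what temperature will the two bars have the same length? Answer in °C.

T = 210.9 °C

L₁(1 + α₁ΔT) = L₂(1 + α₂ΔT) ⇒ ΔT = (L₂ − L₁)/(α₁L₁ − α₂L₂)
L₂ − L₁ = 1.1823 − 1.1809 = 1.40×10⁻³ m
α₁L₁ − α₂L₂ = 15.2×10⁻⁶×1.1809 − 8.9×10⁻⁶×1.1823 = 7.42721×10⁻⁶ m/K
ΔT = 1.40×10⁻³ / 7.42721×10⁻⁶ = 188.496 K
T = 22.4 + 188.496 = 210.896 °C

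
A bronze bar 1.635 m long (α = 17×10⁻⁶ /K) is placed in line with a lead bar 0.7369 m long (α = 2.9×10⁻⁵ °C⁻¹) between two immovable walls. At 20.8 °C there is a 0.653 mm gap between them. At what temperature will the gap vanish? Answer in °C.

Gap closes when ΔL₁ + ΔL₂ = 0.653 mm = 6.53×10⁻⁴ m
(α₁L₁ + α₂L₂)ΔT = g
α₁L₁ + α₂L₂ = 17×10⁻⁶×1.635 + 2.9×10⁻⁵×0.7369 = 4.91651×10⁻⁵ m/K
ΔT = 6.53×10⁻⁴ / 4.91651×10⁻⁵ = 13.282 K
T = 20.8 + 13.282 = 34.082 °C

T = 34.1 °C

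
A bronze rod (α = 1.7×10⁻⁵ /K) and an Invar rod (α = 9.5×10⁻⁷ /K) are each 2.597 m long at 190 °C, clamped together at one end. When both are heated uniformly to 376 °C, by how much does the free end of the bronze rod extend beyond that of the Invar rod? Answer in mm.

ΔT = 186 K
bronze: ΔL = 1.7×10⁻⁵ × 2.597 m × 186 = 8.2117×10⁻³ m = 8.2117 mm
Invar: ΔL = 9.5×10⁻⁷ × 2.597 m × 186 = 4.5889×10⁻⁴ m = 0.45889 mm
difference = 8.2117 − 0.45889 = 7.75281 mm

7.75 mm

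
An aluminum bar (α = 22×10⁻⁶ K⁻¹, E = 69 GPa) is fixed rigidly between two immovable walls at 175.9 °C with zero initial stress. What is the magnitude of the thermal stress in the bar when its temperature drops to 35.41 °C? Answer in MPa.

σ = 213 MPa

Fully constrained: the free strain ε = αΔT is blocked, so σ = Eε = EαΔT.
|ΔT| = 140.49 K
σ = 69.0×10⁹ × 22×10⁻⁶ × 140.49 = 2.13×10⁸ Pa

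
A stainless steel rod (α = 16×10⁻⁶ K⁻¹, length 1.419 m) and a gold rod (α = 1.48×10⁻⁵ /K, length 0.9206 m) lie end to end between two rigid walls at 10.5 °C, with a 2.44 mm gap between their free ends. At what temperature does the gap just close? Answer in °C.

T = 77.7 °C

α₁L₁ = 2.2704×10⁻⁵ m/K, α₂L₂ = 1.362488×10⁻⁵ m/K → total 3.632888×10⁻⁵ m/K
ΔT = g/(α₁L₁+α₂L₂) = 2.44×10⁻³ / 3.632888×10⁻⁵ = 67.164 K
T = 10.5 + 67.164 = 77.664 °C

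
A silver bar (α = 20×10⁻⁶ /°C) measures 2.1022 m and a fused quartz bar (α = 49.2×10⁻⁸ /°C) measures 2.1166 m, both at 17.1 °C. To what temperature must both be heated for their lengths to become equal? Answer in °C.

Equal length when α₁L₁ΔT − α₂L₂ΔT = L₂ − L₁ = 1.44×10⁻² m
α₁L₁ = 4.2044×10⁻⁵, α₂L₂ = 1.0413672×10⁻⁶ → Δ(αL) = 4.10026328×10⁻⁵ m/K
ΔT = 1.44×10⁻² / 4.10026328×10⁻⁵ = 351.197 K, so T = 17.1 + 351.197 = 368.297 °C

T = 368.3 °C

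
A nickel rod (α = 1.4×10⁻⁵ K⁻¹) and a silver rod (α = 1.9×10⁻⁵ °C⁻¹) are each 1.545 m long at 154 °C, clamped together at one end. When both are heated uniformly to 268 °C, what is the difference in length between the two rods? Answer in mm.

ΔT = 114 K
nickel: ΔL = 1.4×10⁻⁵ × 1.545 m × 114 = 2.4658×10⁻³ m = 2.4658 mm
silver: ΔL = 1.9×10⁻⁵ × 1.545 m × 114 = 3.3465×10⁻³ m = 3.3465 mm
difference = 3.3465 − 2.4658 = 0.8807 mm

0.881 mm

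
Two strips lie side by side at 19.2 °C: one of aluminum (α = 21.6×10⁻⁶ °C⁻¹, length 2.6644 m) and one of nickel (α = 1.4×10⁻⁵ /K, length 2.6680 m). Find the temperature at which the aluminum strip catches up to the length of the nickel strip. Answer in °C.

L₁(1 + α₁ΔT) = L₂(1 + α₂ΔT) ⇒ ΔT = (L₂ − L₁)/(α₁L₁ − α₂L₂)
L₂ − L₁ = 2.6680 − 2.6644 = 3.60×10⁻³ m
α₁L₁ − α₂L₂ = 21.6×10⁻⁶×2.6644 − 1.4×10⁻⁵×2.6680 = 2.019904×10⁻⁵ m/K
ΔT = 3.60×10⁻³ / 2.019904×10⁻⁵ = 178.226 K
T = 19.2 + 178.226 = 197.426 °C

T = 197.4 °C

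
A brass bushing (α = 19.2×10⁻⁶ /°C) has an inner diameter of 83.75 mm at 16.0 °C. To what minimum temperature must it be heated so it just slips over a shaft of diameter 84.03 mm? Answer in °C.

Required Δd = 84.03 − 83.75 = 0.28 mm
Δd = αd₀ΔT ⇒ ΔT = Δd/(αd₀) = 0.28 / (19.2×10⁻⁶ × 83.75) = 174.13 K
T_min = 16.0 + 174.13 = 190.13 °C

T = 190 °C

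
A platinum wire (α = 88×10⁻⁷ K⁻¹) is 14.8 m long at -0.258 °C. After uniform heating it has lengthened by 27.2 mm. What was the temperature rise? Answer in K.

ΔT = 209 K

ΔL = αL₀ΔT ⇒ ΔT = ΔL / (αL₀)
ΔT = 27.2×10⁻³ m / (88×10⁻⁷ × 14.8 m) = 208.85 K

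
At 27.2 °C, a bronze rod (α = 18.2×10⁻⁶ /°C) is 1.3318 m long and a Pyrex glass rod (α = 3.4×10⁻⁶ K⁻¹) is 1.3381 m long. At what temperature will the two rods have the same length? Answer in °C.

T = 347.2 °C

L₁(1 + α₁ΔT) = L₂(1 + α₂ΔT) ⇒ ΔT = (L₂ − L₁)/(α₁L₁ − α₂L₂)
L₂ − L₁ = 1.3381 − 1.3318 = 6.30×10⁻³ m
α₁L₁ − α₂L₂ = 18.2×10⁻⁶×1.3318 − 3.4×10⁻⁶×1.3381 = 1.968922×10⁻⁵ m/K
ΔT = 6.30×10⁻³ / 1.968922×10⁻⁵ = 319.972 K
T = 27.2 + 319.972 = 347.172 °C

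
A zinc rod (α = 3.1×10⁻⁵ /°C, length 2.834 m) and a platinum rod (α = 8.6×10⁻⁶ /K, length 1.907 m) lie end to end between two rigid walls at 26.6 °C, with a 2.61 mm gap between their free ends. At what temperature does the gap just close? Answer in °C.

T = 51.6 °C

Gap closes when ΔL₁ + ΔL₂ = 2.61 mm = 2.61×10⁻³ m
(α₁L₁ + α₂L₂)ΔT = g
α₁L₁ + α₂L₂ = 3.1×10⁻⁵×2.834 + 8.6×10⁻⁶×1.907 = 1.042542×10⁻⁴ m/K
ΔT = 2.61×10⁻³ / 1.042542×10⁻⁴ = 25.035 K
T = 26.6 + 25.035 = 51.635 °C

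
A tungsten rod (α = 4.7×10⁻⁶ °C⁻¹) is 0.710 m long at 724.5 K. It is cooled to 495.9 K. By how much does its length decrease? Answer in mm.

|ΔT| = |495.9 − 724.5| = 228.6 K
ΔL = αL₀ΔT = (4.7×10⁻⁶)(0.710)(228.6) = 7.63×10⁻⁴ m

ΔL = 0.763 mm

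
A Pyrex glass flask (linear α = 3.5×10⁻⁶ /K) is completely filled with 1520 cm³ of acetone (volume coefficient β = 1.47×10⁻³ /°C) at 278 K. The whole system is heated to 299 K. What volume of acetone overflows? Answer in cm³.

46.6 cm³

The flask also expands: β_container ≈ 3α = 1.05×10⁻⁵ /K
Net overflow = V₀(β_liq − 3α_cont)ΔT
β − 3α = 1.47×10⁻³ − 1.05×10⁻⁵ = 1.4595×10⁻³ /K; ΔT = 21 K
ΔV = 1520 × 1.4595×10⁻³ × 21 = 46.6 cm³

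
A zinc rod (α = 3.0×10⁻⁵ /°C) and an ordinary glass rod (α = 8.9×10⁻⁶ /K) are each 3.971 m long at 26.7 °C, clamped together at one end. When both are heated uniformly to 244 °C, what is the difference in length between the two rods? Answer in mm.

ΔT = 217.3 K
zinc: ΔL = 3.0×10⁻⁵ × 3.971 m × 217.3 = 2.5887×10⁻² m = 25.887 mm
ordinary glass: ΔL = 8.9×10⁻⁶ × 3.971 m × 217.3 = 7.6798×10⁻³ m = 7.6798 mm
difference = 25.887 − 7.6798 = 18.2072 mm

18.2 mm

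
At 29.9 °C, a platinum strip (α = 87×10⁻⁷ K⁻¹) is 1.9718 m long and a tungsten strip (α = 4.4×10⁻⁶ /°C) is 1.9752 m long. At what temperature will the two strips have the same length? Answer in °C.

Equal length when α₁L₁ΔT − α₂L₂ΔT = L₂ − L₁ = 3.40×10⁻³ m
α₁L₁ = 1.715466×10⁻⁵, α₂L₂ = 8.69088×10⁻⁶ → Δ(αL) = 8.46378×10⁻⁶ m/K
ΔT = 3.40×10⁻³ / 8.46378×10⁻⁶ = 401.712 K, so T = 29.9 + 401.712 = 431.612 °C

T = 431.6 °C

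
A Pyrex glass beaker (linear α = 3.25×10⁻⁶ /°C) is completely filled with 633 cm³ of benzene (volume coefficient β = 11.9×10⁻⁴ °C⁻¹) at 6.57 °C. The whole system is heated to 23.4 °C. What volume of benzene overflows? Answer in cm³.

The beaker also expands: β_container ≈ 3α = 9.75×10⁻⁶ /K
Net overflow = V₀(β_liq − 3α_cont)ΔT
β − 3α = 1.19×10⁻³ − 9.75×10⁻⁶ = 1.18025×10⁻³ /K; ΔT = 16.83 K
ΔV = 633 × 1.18025×10⁻³ × 16.83 = 12.6 cm³

12.6 cm³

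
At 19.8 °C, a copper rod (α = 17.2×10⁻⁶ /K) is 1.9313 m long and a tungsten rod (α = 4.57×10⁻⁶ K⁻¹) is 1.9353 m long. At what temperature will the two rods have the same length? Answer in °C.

T = 183.9 °C

Equal length when α₁L₁ΔT − α₂L₂ΔT = L₂ − L₁ = 4.00×10⁻³ m
α₁L₁ = 3.321836×10⁻⁵, α₂L₂ = 8.844321×10⁻⁶ → Δ(αL) = 2.4374039×10⁻⁵ m/K
ΔT = 4.00×10⁻³ / 2.4374039×10⁻⁵ = 164.109 K, so T = 19.8 + 164.109 = 183.909 °C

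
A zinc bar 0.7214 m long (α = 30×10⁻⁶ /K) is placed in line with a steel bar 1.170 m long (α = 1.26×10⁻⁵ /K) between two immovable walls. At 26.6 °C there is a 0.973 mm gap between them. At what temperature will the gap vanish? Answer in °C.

T = 53.3 °C

α₁L₁ = 2.1642×10⁻⁵ m/K, α₂L₂ = 1.4742×10⁻⁵ m/K → total 3.6384×10⁻⁵ m/K
ΔT = g/(α₁L₁+α₂L₂) = 9.73×10⁻⁴ / 3.6384×10⁻⁵ = 26.743 K
T = 26.6 + 26.743 = 53.343 °C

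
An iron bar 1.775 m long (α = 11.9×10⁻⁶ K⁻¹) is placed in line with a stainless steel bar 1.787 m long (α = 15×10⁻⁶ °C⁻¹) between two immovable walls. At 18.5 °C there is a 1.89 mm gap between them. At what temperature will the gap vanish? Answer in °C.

T = 57.9 °C

α₁L₁ = 2.11225×10⁻⁵ m/K, α₂L₂ = 2.6805×10⁻⁵ m/K → total 4.79275×10⁻⁵ m/K
ΔT = g/(α₁L₁+α₂L₂) = 1.89×10⁻³ / 4.79275×10⁻⁵ = 39.435 K
T = 18.5 + 39.435 = 57.935 °C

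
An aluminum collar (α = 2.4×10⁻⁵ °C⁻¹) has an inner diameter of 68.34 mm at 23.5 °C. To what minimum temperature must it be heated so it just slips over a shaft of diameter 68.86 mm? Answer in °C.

T = 341 °C

Required Δd = 68.86 − 68.34 = 0.52 mm
Δd = αd₀ΔT ⇒ ΔT = Δd/(αd₀) = 0.52 / (2.4×10⁻⁵ × 68.34) = 317.04 K
T_min = 23.5 + 317.04 = 340.54 °C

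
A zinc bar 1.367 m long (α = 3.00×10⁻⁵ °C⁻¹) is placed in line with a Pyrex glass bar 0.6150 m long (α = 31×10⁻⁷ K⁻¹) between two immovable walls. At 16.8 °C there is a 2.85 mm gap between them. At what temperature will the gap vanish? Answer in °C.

T = 83.2 °C

Gap closes when ΔL₁ + ΔL₂ = 2.85 mm = 2.85×10⁻³ m
(α₁L₁ + α₂L₂)ΔT = g
α₁L₁ + α₂L₂ = 3.00×10⁻⁵×1.367 + 31×10⁻⁷×0.6150 = 4.29165×10⁻⁵ m/K
ΔT = 2.85×10⁻³ / 4.29165×10⁻⁵ = 66.408 K
T = 16.8 + 66.408 = 83.208 °C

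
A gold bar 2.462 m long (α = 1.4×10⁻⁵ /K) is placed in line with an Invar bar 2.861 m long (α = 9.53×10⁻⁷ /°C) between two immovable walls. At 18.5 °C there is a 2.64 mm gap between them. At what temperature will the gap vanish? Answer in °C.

Gap closes when ΔL₁ + ΔL₂ = 2.64 mm = 2.64×10⁻³ m
(α₁L₁ + α₂L₂)ΔT = g
α₁L₁ + α₂L₂ = 1.4×10⁻⁵×2.462 + 9.53×10⁻⁷×2.861 = 3.7194533×10⁻⁵ m/K
ΔT = 2.64×10⁻³ / 3.7194533×10⁻⁵ = 70.978 K
T = 18.5 + 70.978 = 89.478 °C

T = 89.5 °C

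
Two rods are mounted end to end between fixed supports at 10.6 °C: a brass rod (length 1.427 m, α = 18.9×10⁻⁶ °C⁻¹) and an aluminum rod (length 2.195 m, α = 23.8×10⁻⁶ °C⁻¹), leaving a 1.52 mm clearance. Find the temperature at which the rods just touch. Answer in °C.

Gap closes when ΔL₁ + ΔL₂ = 1.52 mm = 1.52×10⁻³ m
(α₁L₁ + α₂L₂)ΔT = g
α₁L₁ + α₂L₂ = 18.9×10⁻⁶×1.427 + 23.8×10⁻⁶×2.195 = 7.92113×10⁻⁵ m/K
ΔT = 1.52×10⁻³ / 7.92113×10⁻⁵ = 19.189 K
T = 10.6 + 19.189 = 29.789 °C

T = 29.8 °C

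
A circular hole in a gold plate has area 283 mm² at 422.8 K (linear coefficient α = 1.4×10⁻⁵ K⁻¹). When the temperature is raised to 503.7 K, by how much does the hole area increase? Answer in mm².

Area coefficient ≈ 2α; |ΔT| = 80.9 K
ΔA = 2αA₀ΔT = 2(1.4×10⁻⁵)(283)(80.9) = 0.641 mm²

ΔA = 0.641 mm²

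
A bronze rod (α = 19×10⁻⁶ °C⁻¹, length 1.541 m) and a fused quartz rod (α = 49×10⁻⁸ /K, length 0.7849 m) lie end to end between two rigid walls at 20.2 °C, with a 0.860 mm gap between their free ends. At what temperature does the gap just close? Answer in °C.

Gap closes when ΔL₁ + ΔL₂ = 0.860 mm = 8.60×10⁻⁴ m
(α₁L₁ + α₂L₂)ΔT = g
α₁L₁ + α₂L₂ = 19×10⁻⁶×1.541 + 49×10⁻⁸×0.7849 = 2.9663601×10⁻⁵ m/K
ΔT = 8.60×10⁻⁴ / 2.9663601×10⁻⁵ = 28.992 K
T = 20.2 + 28.992 = 49.192 °C

T = 49.2 °C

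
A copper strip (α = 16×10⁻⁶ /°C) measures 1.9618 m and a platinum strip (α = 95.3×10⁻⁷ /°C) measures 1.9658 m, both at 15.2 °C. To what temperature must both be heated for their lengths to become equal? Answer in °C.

T = 331.3 °C

Equal length when α₁L₁ΔT − α₂L₂ΔT = L₂ − L₁ = 4.00×10⁻³ m
α₁L₁ = 3.13888×10⁻⁵, α₂L₂ = 1.8734074×10⁻⁵ → Δ(αL) = 1.2654726×10⁻⁵ m/K
ΔT = 4.00×10⁻³ / 1.2654726×10⁻⁵ = 316.087 K, so T = 15.2 + 316.087 = 331.287 °C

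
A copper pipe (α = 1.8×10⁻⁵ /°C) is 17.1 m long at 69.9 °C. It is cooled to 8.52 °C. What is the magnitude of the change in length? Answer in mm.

ΔL = 18.9 mm

|ΔT| = |8.52 − 69.9| = 61.38 K
ΔL = αL₀ΔT = (1.8×10⁻⁵)(17.1)(61.38) = 1.89×10⁻² m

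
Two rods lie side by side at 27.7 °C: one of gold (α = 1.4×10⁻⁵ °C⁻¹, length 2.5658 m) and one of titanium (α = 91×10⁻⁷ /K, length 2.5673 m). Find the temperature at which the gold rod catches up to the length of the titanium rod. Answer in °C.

T = 147.1 °C

Equal length when α₁L₁ΔT − α₂L₂ΔT = L₂ − L₁ = 1.50×10⁻³ m
α₁L₁ = 3.59212×10⁻⁵, α₂L₂ = 2.336243×10⁻⁵ → Δ(αL) = 1.255877×10⁻⁵ m/K
ΔT = 1.50×10⁻³ / 1.255877×10⁻⁵ = 119.438 K, so T = 27.7 + 119.438 = 147.138 °C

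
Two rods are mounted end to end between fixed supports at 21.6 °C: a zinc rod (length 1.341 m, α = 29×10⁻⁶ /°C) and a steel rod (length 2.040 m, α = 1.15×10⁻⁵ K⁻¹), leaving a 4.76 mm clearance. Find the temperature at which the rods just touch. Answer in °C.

Gap closes when ΔL₁ + ΔL₂ = 4.76 mm = 4.76×10⁻³ m
(α₁L₁ + α₂L₂)ΔT = g
α₁L₁ + α₂L₂ = 29×10⁻⁶×1.341 + 1.15×10⁻⁵×2.040 = 6.2349×10⁻⁵ m/K
ΔT = 4.76×10⁻³ / 6.2349×10⁻⁵ = 76.344 K
T = 21.6 + 76.344 = 97.944 °C

T = 97.9 °C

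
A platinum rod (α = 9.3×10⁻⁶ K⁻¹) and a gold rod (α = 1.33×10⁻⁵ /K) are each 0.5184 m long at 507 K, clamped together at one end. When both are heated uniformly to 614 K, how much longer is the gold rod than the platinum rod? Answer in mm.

0.222 mm

ΔT = 107 K
platinum: ΔL = 9.3×10⁻⁶ × 0.5184 m × 107 = 5.1586×10⁻⁴ m = 0.51586 mm
gold: ΔL = 1.33×10⁻⁵ × 0.5184 m × 107 = 7.3774×10⁻⁴ m = 0.73774 mm
difference = 0.73774 − 0.51586 = 0.22188 mm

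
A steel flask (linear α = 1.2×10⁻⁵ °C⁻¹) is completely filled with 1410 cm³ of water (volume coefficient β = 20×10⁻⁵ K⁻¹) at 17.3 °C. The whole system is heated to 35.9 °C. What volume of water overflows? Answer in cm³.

4.30 cm³

The flask also expands: β_container ≈ 3α = 3.6×10⁻⁵ /K
Net overflow = V₀(β_liq − 3α_cont)ΔT
β − 3α = 2.00×10⁻⁴ − 3.6×10⁻⁵ = 1.64×10⁻⁴ /K; ΔT = 18.6 K
ΔV = 1410 × 1.64×10⁻⁴ × 18.6 = 4.30 cm³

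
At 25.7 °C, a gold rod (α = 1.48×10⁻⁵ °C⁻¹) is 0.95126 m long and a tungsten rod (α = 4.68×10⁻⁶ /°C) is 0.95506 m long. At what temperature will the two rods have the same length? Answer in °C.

T = 421.2 °C

Equal length when α₁L₁ΔT − α₂L₂ΔT = L₂ − L₁ = 3.80×10⁻³ m
α₁L₁ = 1.4078648×10⁻⁵, α₂L₂ = 4.4696808×10⁻⁶ → Δ(αL) = 9.6089672×10⁻⁶ m/K
ΔT = 3.80×10⁻³ / 9.6089672×10⁻⁶ = 395.464 K, so T = 25.7 + 395.464 = 421.164 °C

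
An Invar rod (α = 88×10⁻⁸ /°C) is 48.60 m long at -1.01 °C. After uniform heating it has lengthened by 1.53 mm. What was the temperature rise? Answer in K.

ΔL = αL₀ΔT ⇒ ΔT = ΔL / (αL₀)
ΔT = 1.53×10⁻³ m / (88×10⁻⁸ × 48.60 m) = 35.774 K

ΔT = 35.8 K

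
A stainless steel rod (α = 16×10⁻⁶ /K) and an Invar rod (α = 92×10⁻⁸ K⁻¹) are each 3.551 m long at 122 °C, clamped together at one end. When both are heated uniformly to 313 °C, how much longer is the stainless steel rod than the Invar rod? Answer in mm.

ΔT = 191 K
stainless steel: ΔL = 16×10⁻⁶ × 3.551 m × 191 = 1.0852×10⁻² m = 10.852 mm
Invar: ΔL = 92×10⁻⁸ × 3.551 m × 191 = 6.2398×10⁻⁴ m = 0.62398 mm
difference = 10.852 − 0.62398 = 10.22802 mm

10.2 mm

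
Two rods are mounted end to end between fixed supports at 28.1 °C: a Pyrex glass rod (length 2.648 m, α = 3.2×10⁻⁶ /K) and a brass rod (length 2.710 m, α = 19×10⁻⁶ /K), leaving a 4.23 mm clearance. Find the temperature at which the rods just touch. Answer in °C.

T = 98.6 °C

Gap closes when ΔL₁ + ΔL₂ = 4.23 mm = 4.23×10⁻³ m
(α₁L₁ + α₂L₂)ΔT = g
α₁L₁ + α₂L₂ = 3.2×10⁻⁶×2.648 + 19×10⁻⁶×2.710 = 5.99636×10⁻⁵ m/K
ΔT = 4.23×10⁻³ / 5.99636×10⁻⁵ = 70.543 K
T = 28.1 + 70.543 = 98.643 °C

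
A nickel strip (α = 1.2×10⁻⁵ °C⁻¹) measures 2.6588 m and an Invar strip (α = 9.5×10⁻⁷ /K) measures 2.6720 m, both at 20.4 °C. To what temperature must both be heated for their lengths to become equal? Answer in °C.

L₁(1 + α₁ΔT) = L₂(1 + α₂ΔT) ⇒ ΔT = (L₂ − L₁)/(α₁L₁ − α₂L₂)
L₂ − L₁ = 2.6720 − 2.6588 = 1.32×10⁻² m
α₁L₁ − α₂L₂ = 1.2×10⁻⁵×2.6588 − 9.5×10⁻⁷×2.6720 = 2.93672×10⁻⁵ m/K
ΔT = 1.32×10⁻² / 2.93672×10⁻⁵ = 449.481 K
T = 20.4 + 449.481 = 469.881 °C

T = 469.9 °C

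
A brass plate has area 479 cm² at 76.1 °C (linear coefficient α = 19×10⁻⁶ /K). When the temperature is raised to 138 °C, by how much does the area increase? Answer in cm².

Area coefficient ≈ 2α; |ΔT| = 61.9 K
ΔA = 2αA₀ΔT = 2(19×10⁻⁶)(479)(61.9) = 1.13 cm²

ΔA = 1.13 cm²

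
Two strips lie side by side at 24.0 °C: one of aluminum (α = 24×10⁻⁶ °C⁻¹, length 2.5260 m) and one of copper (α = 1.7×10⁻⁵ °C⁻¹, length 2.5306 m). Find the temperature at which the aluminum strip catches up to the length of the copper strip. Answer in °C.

Equal length when α₁L₁ΔT − α₂L₂ΔT = L₂ − L₁ = 4.60×10⁻³ m
α₁L₁ = 6.0624×10⁻⁵, α₂L₂ = 4.30202×10⁻⁵ → Δ(αL) = 1.76038×10⁻⁵ m/K
ΔT = 4.60×10⁻³ / 1.76038×10⁻⁵ = 261.307 K, so T = 24.0 + 261.307 = 285.307 °C

T = 285.3 °C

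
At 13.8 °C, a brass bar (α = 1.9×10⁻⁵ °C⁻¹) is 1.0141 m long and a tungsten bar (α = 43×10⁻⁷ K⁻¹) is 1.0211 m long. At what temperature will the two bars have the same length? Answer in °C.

Equal length when α₁L₁ΔT − α₂L₂ΔT = L₂ − L₁ = 7.00×10⁻³ m
α₁L₁ = 1.92679×10⁻⁵, α₂L₂ = 4.39073×10⁻⁶ → Δ(αL) = 1.487717×10⁻⁵ m/K
ΔT = 7.00×10⁻³ / 1.487717×10⁻⁵ = 470.520 K, so T = 13.8 + 470.520 = 484.320 °C

T = 484.3 °C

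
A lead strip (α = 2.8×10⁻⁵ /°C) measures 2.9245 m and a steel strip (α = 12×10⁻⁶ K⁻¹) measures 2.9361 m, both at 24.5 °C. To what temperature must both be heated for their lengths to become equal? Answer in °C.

T = 273.1 °C

L₁(1 + α₁ΔT) = L₂(1 + α₂ΔT) ⇒ ΔT = (L₂ − L₁)/(α₁L₁ − α₂L₂)
L₂ − L₁ = 2.9361 − 2.9245 = 1.16×10⁻² m
α₁L₁ − α₂L₂ = 2.8×10⁻⁵×2.9245 − 12×10⁻⁶×2.9361 = 4.66528×10⁻⁵ m/K
ΔT = 1.16×10⁻² / 4.66528×10⁻⁵ = 248.645 K
T = 24.5 + 248.645 = 273.145 °C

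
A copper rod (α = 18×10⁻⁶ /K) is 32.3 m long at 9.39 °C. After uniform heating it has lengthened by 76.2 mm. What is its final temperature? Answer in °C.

T = 140 °C

ΔL = αL₀ΔT ⇒ ΔT = ΔL / (αL₀)
ΔT = 76.2×10⁻³ m / (18×10⁻⁶ × 32.3 m) = 131.06 K
T = 9.39 + 131.06 = 140.45 °C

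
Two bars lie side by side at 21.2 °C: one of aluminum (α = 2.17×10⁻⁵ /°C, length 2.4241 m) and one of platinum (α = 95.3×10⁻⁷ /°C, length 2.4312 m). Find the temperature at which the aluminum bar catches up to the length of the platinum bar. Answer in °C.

T = 262.4 °C

Equal length when α₁L₁ΔT − α₂L₂ΔT = L₂ − L₁ = 7.10×10⁻³ m
α₁L₁ = 5.260297×10⁻⁵, α₂L₂ = 2.3169336×10⁻⁵ → Δ(αL) = 2.9433634×10⁻⁵ m/K
ΔT = 7.10×10⁻³ / 2.9433634×10⁻⁵ = 241.221 K, so T = 21.2 + 241.221 = 262.421 °C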